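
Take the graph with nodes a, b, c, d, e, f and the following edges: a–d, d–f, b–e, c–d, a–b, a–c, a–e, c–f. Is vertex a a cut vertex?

Yes

Deleting a raises the number of components from 1 to 2, so a is a cut vertex.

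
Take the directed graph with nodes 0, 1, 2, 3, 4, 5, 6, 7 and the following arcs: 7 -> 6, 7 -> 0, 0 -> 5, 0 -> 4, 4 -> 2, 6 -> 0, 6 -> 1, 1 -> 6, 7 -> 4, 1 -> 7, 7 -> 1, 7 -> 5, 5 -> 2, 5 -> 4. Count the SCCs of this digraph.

{1, 6, 7} are all mutually reachable — one SCC of size 3.
{5} is an SCC by itself.
{0} is an SCC by itself.
{2} is an SCC by itself.
{3} is an SCC by itself.
(and 1 more singleton SCC)
That gives 6 strongly connected components.

6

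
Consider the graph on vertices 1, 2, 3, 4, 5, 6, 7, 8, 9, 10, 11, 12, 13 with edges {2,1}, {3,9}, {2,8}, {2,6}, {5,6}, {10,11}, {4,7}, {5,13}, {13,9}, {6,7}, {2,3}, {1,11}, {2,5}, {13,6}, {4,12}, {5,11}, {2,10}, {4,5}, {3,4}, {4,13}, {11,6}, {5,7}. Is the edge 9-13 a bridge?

No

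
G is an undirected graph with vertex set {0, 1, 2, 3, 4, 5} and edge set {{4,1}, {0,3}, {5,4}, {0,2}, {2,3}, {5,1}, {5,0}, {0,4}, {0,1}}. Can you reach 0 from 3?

Yes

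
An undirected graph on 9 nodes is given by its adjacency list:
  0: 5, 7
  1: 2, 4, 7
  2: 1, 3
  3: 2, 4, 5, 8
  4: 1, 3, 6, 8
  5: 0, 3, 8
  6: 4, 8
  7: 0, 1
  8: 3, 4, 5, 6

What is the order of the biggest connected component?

Starting from 0 we can reach 0, 1, 2, 3, 4, 5, 6, 7, 8. That is one component of size 9.
The largest has 9 vertices.

9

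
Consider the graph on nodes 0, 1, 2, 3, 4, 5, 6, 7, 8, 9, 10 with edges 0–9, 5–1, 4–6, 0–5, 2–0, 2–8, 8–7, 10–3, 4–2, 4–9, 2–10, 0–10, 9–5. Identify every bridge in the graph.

1-5, 10-3, 2-8, 4-6, 7-8

The edges on the cycle 0-9-5-0 are not bridges since each lies on that cycle.
But removing 4–6 disconnects 4 from 6; removing 2–8 disconnects 2 from 8; removing 7–8 disconnects 7 from 8; removing 3–10 disconnects 3 from 10 — these are bridges.
In total 5 edges are bridges.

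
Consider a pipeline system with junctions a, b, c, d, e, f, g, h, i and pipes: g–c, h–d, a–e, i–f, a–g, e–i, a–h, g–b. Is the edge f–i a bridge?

Removing f–i leaves no path between f and i: the component count goes from 1 to 2. So it is a bridge.

Yes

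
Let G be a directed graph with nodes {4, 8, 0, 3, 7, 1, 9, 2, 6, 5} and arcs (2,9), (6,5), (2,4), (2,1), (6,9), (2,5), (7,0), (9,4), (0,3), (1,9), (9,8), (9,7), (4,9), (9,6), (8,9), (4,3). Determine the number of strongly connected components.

7

{4, 6, 8, 9} are all mutually reachable — one SCC of size 4.
{7} is an SCC by itself.
{0} is an SCC by itself.
{2} is an SCC by itself.
{5} is an SCC by itself.
(and 2 more singleton SCCs)
That gives 7 strongly connected components.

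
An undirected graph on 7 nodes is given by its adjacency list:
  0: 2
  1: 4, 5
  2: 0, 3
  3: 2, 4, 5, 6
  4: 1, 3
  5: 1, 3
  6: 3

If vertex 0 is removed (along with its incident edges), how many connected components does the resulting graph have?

1

With 0 gone, the remaining components are: {1, 2, 3, 4, 5, 6}.
That is 1 component.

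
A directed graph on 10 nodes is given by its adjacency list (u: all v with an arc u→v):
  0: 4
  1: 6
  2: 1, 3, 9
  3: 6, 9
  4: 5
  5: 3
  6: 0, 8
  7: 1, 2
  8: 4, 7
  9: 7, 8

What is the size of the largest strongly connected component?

{0, 1, 2, 3, 4, 5, 6, 7, 8, 9} are all mutually reachable — one SCC of size 10.
The largest has 10 vertices.

10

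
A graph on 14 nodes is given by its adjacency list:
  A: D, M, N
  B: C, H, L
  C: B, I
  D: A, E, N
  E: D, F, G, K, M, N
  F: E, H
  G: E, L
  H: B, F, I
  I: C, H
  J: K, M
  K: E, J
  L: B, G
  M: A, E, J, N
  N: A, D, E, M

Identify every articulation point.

E

Removing E increases the component count from 1 to 2, so E is a cut vertex.
By contrast removing H leaves 1 component; it is not a cut vertex. No other vertex is a cut vertex either.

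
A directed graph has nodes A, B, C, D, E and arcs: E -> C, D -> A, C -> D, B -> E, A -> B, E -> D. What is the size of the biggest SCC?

{A, B, C, D, E} are all mutually reachable — one SCC of size 5.
The largest has 5 vertices.

5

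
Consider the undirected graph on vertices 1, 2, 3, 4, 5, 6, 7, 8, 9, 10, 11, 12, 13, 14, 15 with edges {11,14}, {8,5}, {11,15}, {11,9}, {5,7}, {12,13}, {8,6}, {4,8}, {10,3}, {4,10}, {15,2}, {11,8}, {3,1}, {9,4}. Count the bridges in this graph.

10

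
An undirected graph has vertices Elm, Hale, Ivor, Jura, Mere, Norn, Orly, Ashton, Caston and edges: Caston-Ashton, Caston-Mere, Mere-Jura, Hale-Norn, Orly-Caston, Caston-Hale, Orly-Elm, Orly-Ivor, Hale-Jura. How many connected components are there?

Starting from Elm we can reach Elm, Hale, Ivor, Jura, Mere, Norn, Orly, Ashton, Caston. That is one component of size 9.
Total: 1 component.

1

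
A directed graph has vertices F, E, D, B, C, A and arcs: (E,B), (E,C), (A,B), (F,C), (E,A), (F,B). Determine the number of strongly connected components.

{F} is an SCC by itself.
{C} is an SCC by itself.
{A} is an SCC by itself.
{D} is an SCC by itself.
{E} is an SCC by itself.
(and 1 more singleton SCC)
That gives 6 strongly connected components.

6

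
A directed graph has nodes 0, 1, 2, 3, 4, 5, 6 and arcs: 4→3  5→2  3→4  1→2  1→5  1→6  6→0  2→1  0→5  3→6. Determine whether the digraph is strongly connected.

No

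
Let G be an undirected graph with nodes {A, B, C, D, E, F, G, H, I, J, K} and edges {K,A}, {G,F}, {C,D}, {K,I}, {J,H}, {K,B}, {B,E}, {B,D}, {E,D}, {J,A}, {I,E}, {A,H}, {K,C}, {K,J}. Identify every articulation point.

Removing K increases the component count from 2 to 3, so K is a cut vertex.
By contrast removing C leaves 2 components; it is not a cut vertex. No other vertex is a cut vertex either.

K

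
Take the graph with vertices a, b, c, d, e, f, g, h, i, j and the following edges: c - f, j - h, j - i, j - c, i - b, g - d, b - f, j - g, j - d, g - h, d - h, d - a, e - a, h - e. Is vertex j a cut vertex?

Yes

Deleting j raises the number of components from 1 to 2, so j is a cut vertex.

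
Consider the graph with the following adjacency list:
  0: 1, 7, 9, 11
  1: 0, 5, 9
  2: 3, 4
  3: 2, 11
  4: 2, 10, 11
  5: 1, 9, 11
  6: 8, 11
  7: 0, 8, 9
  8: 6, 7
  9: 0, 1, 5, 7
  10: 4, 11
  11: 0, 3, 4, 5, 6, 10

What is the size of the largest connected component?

12

Starting from 0 we can reach 0, 1, 2, 3, 4, 5, 6, 7, 8, 9, 10, 11. That is one component of size 12.
The largest has 12 vertices.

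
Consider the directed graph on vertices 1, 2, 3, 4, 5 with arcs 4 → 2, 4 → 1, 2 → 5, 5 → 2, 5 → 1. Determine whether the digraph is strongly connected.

There is no directed path from 5 to 3, so the graph is not strongly connected.

No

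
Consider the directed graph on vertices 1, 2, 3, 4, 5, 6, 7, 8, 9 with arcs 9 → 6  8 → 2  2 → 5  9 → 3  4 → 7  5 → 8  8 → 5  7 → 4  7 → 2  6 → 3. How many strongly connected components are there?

{2, 5, 8} are all mutually reachable — one SCC of size 3.
{4, 7} are all mutually reachable — one SCC of size 2.
{3} is an SCC by itself.
{1} is an SCC by itself.
{6} is an SCC by itself.
(and 1 more singleton SCC)
That gives 6 strongly connected components.

6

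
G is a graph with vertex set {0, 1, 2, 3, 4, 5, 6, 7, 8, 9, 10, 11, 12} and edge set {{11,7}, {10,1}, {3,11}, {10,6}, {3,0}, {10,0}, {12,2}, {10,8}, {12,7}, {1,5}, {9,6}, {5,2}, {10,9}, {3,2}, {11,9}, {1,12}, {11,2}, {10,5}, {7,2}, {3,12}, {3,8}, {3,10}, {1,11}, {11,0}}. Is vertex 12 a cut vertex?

No

Deleting 12 leaves 2 components (was 2), so 12 is not a cut vertex.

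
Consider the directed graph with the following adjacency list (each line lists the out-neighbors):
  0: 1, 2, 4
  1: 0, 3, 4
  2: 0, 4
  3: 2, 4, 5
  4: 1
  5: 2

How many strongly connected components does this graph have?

{0, 1, 2, 3, 4, 5} are all mutually reachable — one SCC of size 6.
That gives 1 strongly connected component.

1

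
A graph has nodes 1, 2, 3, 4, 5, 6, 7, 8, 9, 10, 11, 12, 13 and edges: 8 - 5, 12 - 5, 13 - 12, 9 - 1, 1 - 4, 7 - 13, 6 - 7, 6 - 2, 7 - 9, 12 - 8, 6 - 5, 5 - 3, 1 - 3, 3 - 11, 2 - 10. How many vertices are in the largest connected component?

13

Starting from 1 we can reach 1, 2, 3, 4, 5, 6, 7, 8, 9, 10, 11, 12, 13. That is one component of size 13.
The largest has 13 vertices.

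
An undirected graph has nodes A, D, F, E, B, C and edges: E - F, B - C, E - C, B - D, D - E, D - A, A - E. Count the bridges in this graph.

The edges on the cycle D-A-E-D are not bridges since each lies on that cycle.
But removing F - E disconnects F from E — this is a bridge.

1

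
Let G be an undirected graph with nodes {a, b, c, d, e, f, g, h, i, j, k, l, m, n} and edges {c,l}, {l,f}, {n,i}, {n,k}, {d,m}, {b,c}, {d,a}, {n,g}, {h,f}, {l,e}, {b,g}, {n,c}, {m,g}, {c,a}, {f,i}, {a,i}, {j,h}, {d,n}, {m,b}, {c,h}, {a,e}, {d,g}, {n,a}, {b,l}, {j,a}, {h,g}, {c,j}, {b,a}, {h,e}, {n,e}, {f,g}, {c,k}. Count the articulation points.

0

Removing b, for instance, still leaves 1 component. No single vertex removal increases the component count — the graph has no articulation points.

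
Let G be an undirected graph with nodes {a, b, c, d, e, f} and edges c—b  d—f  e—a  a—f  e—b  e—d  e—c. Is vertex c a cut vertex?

Deleting c leaves 1 component (was 1) (its neighbors b, e remain connected to each other), so c is not a cut vertex.

No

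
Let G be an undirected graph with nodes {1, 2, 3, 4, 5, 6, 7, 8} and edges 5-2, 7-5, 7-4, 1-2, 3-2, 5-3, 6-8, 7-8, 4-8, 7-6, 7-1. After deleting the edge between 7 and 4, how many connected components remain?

7 and 4 are still connected via 7-8-4, so the component count stays at 1.

1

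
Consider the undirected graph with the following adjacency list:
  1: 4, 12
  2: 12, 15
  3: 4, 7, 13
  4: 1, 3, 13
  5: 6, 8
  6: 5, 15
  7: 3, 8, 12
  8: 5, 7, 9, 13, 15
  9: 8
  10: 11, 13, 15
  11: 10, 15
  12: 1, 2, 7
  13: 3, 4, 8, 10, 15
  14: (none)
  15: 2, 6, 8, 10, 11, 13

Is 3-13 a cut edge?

No

After removing 3-13, the path 3-4-13 still connects them, so the edge is not a bridge.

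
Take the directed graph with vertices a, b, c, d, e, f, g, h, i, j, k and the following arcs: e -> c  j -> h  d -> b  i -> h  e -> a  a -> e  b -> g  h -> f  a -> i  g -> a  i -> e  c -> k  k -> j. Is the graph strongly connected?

There is no directed path from k to e, so the graph is not strongly connected.

No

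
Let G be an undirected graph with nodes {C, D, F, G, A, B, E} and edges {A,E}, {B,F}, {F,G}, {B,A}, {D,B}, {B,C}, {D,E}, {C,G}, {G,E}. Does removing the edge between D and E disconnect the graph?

No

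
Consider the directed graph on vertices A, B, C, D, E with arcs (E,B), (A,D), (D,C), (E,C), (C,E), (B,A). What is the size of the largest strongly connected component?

5

{A, B, C, D, E} are all mutually reachable — one SCC of size 5.
The largest has 5 vertices.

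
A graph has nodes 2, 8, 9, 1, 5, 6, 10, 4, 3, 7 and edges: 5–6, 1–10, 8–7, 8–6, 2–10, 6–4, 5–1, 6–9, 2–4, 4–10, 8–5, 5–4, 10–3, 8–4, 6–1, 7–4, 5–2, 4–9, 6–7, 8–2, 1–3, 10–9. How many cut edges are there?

The edges on the cycle 8-5-6-7-8 are not bridges since each lies on that cycle.
Every edge lies on some cycle, so there are no bridges.

0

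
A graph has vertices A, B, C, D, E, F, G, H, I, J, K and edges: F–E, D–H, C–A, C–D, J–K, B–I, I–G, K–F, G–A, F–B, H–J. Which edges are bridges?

E-F

The edges on the cycle C-D-H-J-K-F-B-I-G-A-C are not bridges since each lies on that cycle.
But removing E–F disconnects E from F — this is a bridge.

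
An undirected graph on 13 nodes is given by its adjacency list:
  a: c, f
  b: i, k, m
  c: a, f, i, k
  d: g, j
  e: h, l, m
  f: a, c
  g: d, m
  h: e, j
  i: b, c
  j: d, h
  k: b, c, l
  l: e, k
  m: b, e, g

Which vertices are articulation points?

c

Removing c increases the component count from 1 to 2, so c is a cut vertex.
By contrast removing k leaves 1 component; it is not a cut vertex. No other vertex is a cut vertex either.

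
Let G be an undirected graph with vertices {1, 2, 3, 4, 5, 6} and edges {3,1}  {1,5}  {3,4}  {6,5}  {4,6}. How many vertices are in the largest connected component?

2 is isolated — a component by itself.
Starting from 1 we can reach 1, 3, 4, 5, 6. That is one component of size 5.
The largest has 5 vertices.

5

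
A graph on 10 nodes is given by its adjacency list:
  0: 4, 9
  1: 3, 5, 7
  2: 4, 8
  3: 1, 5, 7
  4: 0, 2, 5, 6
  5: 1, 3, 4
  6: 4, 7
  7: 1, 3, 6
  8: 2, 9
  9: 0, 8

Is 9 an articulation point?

No

Deleting 9 leaves 1 component (was 1) (its neighbors 0, 8 remain connected to each other), so 9 is not a cut vertex.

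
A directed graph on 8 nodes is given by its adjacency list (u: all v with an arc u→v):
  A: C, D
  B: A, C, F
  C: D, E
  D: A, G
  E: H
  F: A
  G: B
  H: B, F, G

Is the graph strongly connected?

From H we can reach every vertex (A, B, C, D, E, F, G, H), and every vertex can reach H (A, B, C, D, E, F, G, H). So the whole graph is one strongly connected component.

Yes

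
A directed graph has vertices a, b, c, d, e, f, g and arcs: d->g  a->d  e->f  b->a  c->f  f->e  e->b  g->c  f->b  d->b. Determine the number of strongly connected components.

1

{a, b, c, d, e, f, g} are all mutually reachable — one SCC of size 7.
That gives 1 strongly connected component.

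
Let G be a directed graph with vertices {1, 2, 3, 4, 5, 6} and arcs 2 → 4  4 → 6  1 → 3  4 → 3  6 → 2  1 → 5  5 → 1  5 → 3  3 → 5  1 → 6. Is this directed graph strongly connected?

From 2 we can reach every vertex (1, 2, 3, 4, 5, 6), and every vertex can reach 2 (1, 2, 3, 4, 5, 6). So the whole graph is one strongly connected component.

Yes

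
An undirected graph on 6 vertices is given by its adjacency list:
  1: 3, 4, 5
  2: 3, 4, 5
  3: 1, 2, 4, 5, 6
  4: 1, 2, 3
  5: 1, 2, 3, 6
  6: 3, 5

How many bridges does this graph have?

0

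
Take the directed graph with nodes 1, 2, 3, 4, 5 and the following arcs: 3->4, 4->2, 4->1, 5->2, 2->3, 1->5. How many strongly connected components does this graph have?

1

{1, 2, 3, 4, 5} are all mutually reachable — one SCC of size 5.
That gives 1 strongly connected component.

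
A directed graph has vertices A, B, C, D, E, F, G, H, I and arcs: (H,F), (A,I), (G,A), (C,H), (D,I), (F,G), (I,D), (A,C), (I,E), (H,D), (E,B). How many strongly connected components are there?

{A, C, F, G, H} are all mutually reachable — one SCC of size 5.
{D, I} are all mutually reachable — one SCC of size 2.
{E} is an SCC by itself.
{B} is an SCC by itself.
That gives 4 strongly connected components.

4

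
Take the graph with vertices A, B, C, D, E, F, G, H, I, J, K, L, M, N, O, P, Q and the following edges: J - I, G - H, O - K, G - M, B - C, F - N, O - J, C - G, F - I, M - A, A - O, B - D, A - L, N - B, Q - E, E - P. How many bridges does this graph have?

6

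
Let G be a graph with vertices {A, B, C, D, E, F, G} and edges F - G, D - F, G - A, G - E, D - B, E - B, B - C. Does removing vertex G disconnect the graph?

Deleting G raises the number of components from 1 to 2, so G is a cut vertex.

Yes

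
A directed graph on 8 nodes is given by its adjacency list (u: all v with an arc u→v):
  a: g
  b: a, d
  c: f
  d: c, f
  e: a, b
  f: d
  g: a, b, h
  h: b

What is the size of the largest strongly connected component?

4

{a, b, g, h} are all mutually reachable — one SCC of size 4.
{c, d, f} are all mutually reachable — one SCC of size 3.
{e} is an SCC by itself.
The largest has 4 vertices.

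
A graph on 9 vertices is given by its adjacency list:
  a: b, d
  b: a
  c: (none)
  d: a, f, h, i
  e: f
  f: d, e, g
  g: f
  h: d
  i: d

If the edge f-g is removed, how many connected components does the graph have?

Before removal there are 2 components.
f-g is a bridge — removing it separates f's side from g's side.
After removal: 3 components.

3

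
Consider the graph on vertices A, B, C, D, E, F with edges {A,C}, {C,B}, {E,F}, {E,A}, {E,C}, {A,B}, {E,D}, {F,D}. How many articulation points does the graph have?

Removing E increases the component count from 1 to 2, so E is a cut vertex.
By contrast removing D leaves 1 component; it is not a cut vertex. No other vertex is a cut vertex either.

1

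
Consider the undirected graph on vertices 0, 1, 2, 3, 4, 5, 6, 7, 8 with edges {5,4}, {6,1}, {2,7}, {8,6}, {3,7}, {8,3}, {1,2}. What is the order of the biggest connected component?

6

0 is isolated — a component by itself.
Starting from 4 we can reach 4, 5. That is one component of size 2.
Starting from 1 we can reach 1, 2, 3, 6, 7, 8. That is one component of size 6.
The largest has 6 vertices.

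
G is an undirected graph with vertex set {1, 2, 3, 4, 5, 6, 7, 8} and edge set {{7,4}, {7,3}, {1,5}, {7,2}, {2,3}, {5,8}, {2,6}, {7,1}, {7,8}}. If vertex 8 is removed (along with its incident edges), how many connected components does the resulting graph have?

1

With 8 gone, the remaining components are: {1, 2, 3, 4, 5, 6, 7}.
That is 1 component.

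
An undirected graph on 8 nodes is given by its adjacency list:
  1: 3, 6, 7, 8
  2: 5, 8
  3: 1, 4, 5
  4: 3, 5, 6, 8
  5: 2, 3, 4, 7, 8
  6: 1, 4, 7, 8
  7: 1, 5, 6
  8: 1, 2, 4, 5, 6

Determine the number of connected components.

Starting from 1 we can reach 1, 2, 3, 4, 5, 6, 7, 8. That is one component of size 8.
Total: 1 component.

1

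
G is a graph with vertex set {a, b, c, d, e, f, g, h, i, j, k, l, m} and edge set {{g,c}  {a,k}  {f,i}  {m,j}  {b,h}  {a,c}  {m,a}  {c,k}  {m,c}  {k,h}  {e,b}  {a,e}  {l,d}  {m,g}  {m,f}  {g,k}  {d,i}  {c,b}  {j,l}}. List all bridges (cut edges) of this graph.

The edges on the cycle a-e-b-h-k-a are not bridges since each lies on that cycle.
Every edge lies on some cycle, so there are no bridges.

none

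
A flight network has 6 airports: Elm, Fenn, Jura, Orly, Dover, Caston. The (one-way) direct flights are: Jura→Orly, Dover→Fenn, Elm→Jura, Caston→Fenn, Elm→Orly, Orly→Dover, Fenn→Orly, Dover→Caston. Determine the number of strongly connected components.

3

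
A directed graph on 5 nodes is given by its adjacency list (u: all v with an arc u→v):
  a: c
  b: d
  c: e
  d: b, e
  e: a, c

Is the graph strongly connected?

No

There is no directed path from e to d, so the graph is not strongly connected.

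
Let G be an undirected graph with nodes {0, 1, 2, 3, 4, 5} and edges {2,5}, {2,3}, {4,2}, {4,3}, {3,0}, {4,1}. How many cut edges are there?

3

The edges on the cycle 4-2-3-4 are not bridges since each lies on that cycle.
But removing 3—0 disconnects 3 from 0; removing 2—5 disconnects 2 from 5; removing 4—1 disconnects 4 from 1 — these are bridges.
That makes 3 bridges.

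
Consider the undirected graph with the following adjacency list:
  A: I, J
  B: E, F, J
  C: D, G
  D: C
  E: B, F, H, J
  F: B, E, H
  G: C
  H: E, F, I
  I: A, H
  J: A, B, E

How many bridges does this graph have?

2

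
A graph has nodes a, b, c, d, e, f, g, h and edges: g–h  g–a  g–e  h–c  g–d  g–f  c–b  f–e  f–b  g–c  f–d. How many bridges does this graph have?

The edges on the cycle g-f-e-g are not bridges since each lies on that cycle.
But removing a–g disconnects a from g — this is a bridge.

1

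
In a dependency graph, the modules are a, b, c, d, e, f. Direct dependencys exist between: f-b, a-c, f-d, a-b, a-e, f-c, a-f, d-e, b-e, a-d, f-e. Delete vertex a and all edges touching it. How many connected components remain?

With a gone, the remaining components are: {b, c, d, e, f}.
That is 1 component.

1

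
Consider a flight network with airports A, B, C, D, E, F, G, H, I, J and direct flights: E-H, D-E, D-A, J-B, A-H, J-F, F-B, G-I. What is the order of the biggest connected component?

C is isolated — a component by itself.
Starting from G we can reach G, I. That is one component of size 2.
Starting from B we can reach B, F, J. That is one component of size 3.
Starting from A we can reach A, D, E, H. That is one component of size 4.
The largest has 4 vertices.

4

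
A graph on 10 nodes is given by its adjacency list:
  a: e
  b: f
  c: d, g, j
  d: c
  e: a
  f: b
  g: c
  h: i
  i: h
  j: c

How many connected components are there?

Starting from b we can reach b, f. That is one component of size 2.
Starting from a we can reach a, e. That is one component of size 2.
Starting from h we can reach h, i. That is one component of size 2.
Starting from c we can reach c, d, g, j. That is one component of size 4.
Total: 4 components.

4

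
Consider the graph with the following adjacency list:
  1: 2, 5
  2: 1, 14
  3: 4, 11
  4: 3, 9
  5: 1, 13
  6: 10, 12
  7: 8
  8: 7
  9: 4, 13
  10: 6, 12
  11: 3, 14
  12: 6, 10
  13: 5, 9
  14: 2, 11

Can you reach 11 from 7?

No

The component containing 7 is {7, 8}, and 11 is not in it.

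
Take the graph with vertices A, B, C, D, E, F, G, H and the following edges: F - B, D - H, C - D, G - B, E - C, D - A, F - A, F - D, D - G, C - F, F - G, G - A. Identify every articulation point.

Removing C increases the component count from 1 to 2, so C is a cut vertex.
Removing D increases the component count from 1 to 2, so D is a cut vertex.
By contrast removing B leaves 1 component; it is not a cut vertex. No other vertex is a cut vertex either.

C, D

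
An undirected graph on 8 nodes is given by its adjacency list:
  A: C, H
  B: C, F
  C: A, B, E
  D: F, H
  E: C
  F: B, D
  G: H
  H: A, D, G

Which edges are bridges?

C-E, G-H

The edges on the cycle D-H-A-C-B-F-D are not bridges since each lies on that cycle.
But removing C-E disconnects C from E; removing H-G disconnects H from G — these are bridges.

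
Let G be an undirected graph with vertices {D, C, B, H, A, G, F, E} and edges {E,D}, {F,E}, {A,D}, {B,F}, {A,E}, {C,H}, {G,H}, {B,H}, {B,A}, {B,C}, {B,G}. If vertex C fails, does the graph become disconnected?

No

Deleting C leaves 1 component (was 1) (its neighbors B, H remain connected to each other), so C is not a cut vertex.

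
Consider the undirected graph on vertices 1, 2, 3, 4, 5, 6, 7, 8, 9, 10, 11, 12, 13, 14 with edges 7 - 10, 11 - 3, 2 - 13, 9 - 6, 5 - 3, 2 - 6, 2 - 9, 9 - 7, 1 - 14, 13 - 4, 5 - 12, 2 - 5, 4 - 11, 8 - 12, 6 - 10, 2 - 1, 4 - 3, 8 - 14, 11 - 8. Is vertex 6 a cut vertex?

Deleting 6 leaves 1 component (was 1) (its neighbors 2, 9, 10 remain connected to each other), so 6 is not a cut vertex.

No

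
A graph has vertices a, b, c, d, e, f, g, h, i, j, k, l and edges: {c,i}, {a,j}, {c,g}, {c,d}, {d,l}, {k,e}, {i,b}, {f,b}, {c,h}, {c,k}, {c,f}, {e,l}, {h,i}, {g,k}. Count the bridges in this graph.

The edges on the cycle c-g-k-c are not bridges since each lies on that cycle.
But removing a–j disconnects a from j — this is a bridge.

1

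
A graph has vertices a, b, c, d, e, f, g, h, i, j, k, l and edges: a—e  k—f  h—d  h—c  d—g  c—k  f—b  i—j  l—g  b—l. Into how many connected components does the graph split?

3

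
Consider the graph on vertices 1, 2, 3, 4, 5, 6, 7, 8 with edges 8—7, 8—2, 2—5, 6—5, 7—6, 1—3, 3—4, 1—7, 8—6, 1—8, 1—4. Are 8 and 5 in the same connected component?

Yes

From 8 we can reach 1, 2, 3, 4, 5, 6, 7, 8, which includes 5.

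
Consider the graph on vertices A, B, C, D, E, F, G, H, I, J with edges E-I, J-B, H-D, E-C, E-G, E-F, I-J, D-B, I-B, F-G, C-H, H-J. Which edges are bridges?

The edges on the cycle E-F-G-E are not bridges since each lies on that cycle.
Every edge lies on some cycle, so there are no bridges.

none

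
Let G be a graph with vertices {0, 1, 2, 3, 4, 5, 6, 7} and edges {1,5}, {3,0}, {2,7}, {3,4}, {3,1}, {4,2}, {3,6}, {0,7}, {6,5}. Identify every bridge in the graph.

none

The edges on the cycle 3-4-2-7-0-3 are not bridges since each lies on that cycle.
Every edge lies on some cycle, so there are no bridges.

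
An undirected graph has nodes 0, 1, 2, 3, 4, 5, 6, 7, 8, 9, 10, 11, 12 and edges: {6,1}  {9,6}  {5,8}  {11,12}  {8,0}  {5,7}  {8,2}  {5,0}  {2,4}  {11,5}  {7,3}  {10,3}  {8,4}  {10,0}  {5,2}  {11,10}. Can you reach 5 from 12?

From 12 we can reach 0, 2, 3, 4, 5, 7, 8, 10, 11, 12, which includes 5.

Yes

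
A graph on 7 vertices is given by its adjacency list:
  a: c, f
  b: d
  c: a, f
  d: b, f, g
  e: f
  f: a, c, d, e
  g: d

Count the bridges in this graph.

The edges on the cycle a-f-c-a are not bridges since each lies on that cycle.
But removing d-b disconnects d from b; removing f-e disconnects f from e; removing f-d disconnects f from d; removing d-g disconnects d from g — these are bridges.
That makes 4 bridges.

4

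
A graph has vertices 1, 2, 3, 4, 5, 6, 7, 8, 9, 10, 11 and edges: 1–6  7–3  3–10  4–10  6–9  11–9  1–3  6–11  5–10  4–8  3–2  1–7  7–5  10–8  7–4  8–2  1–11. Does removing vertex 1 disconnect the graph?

Yes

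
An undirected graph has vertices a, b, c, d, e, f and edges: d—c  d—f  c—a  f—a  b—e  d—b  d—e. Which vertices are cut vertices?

Removing d increases the component count from 1 to 2, so d is a cut vertex.
By contrast removing c leaves 1 component; it is not a cut vertex. No other vertex is a cut vertex either.

d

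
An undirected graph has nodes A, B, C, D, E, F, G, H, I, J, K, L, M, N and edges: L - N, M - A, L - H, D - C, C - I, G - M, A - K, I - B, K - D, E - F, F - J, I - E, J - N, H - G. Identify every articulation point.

I

Removing I increases the component count from 1 to 2, so I is a cut vertex.
By contrast removing J leaves 1 component; it is not a cut vertex. No other vertex is a cut vertex either.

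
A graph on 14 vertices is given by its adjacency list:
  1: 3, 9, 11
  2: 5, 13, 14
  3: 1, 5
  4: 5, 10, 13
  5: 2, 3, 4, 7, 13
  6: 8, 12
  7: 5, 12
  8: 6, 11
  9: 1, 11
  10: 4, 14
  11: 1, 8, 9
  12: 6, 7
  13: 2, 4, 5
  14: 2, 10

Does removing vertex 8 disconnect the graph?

Deleting 8 leaves 1 component (was 1) (its neighbors 6, 11 remain connected to each other), so 8 is not a cut vertex.

No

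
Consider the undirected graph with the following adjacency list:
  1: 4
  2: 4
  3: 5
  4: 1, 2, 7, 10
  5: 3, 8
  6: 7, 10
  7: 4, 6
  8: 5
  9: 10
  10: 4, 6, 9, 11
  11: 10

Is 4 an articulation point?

Deleting 4 raises the number of components from 2 to 4, so 4 is a cut vertex.

Yes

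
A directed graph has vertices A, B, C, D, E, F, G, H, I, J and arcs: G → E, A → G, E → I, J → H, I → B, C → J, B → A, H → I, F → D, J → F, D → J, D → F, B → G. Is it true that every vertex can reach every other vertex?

No

There is no directed path from H to C, so the graph is not strongly connected.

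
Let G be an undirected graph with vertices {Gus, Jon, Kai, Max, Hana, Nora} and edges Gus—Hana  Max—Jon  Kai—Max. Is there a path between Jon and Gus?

No

The component containing Jon is {Jon, Kai, Max}, and Gus is not in it.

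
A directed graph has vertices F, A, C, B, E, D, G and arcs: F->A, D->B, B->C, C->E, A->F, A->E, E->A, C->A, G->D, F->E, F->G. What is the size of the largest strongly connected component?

{A, B, C, D, E, F, G} are all mutually reachable — one SCC of size 7.
The largest has 7 vertices.

7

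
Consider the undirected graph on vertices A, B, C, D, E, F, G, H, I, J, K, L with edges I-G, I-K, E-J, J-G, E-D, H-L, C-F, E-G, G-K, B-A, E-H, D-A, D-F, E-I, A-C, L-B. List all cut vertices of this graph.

Removing E increases the component count from 1 to 2, so E is a cut vertex.
By contrast removing C leaves 1 component; it is not a cut vertex. No other vertex is a cut vertex either.

E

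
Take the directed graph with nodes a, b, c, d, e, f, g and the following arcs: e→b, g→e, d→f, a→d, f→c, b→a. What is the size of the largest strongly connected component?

1

{b} is an SCC by itself.
{f} is an SCC by itself.
{d} is an SCC by itself.
{e} is an SCC by itself.
{c} is an SCC by itself.
(and 2 more singleton SCCs)
The largest has 1 vertex.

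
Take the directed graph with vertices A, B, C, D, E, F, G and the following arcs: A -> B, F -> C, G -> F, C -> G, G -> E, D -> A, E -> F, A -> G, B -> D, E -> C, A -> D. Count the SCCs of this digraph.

2

{C, E, F, G} are all mutually reachable — one SCC of size 4.
{A, B, D} are all mutually reachable — one SCC of size 3.
That gives 2 strongly connected components.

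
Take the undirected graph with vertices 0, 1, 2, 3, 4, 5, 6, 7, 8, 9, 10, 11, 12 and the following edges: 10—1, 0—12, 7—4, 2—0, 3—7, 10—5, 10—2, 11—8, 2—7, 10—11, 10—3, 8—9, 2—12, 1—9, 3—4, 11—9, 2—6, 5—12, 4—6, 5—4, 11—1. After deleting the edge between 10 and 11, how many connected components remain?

1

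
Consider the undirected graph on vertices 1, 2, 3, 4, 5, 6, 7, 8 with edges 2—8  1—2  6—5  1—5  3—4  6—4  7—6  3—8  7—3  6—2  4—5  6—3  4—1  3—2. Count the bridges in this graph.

The edges on the cycle 7-6-2-3-7 are not bridges since each lies on that cycle.
Every edge lies on some cycle, so there are no bridges.

0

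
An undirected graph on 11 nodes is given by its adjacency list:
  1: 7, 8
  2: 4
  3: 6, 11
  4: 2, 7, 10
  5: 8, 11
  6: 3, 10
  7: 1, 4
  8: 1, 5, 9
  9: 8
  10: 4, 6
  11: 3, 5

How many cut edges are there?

2

The edges on the cycle 7-4-10-6-3-11-5-8-1-7 are not bridges since each lies on that cycle.
But removing 4-2 disconnects 4 from 2; removing 9-8 disconnects 9 from 8 — these are bridges.
That makes 2 bridges.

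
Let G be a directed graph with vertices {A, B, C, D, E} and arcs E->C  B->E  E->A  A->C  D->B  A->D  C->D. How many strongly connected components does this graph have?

{A, B, C, D, E} are all mutually reachable — one SCC of size 5.
That gives 1 strongly connected component.

1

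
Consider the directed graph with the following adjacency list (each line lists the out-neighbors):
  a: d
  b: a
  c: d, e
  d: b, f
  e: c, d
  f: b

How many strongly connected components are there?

2

{a, b, d, f} are all mutually reachable — one SCC of size 4.
{c, e} are all mutually reachable — one SCC of size 2.
That gives 2 strongly connected components.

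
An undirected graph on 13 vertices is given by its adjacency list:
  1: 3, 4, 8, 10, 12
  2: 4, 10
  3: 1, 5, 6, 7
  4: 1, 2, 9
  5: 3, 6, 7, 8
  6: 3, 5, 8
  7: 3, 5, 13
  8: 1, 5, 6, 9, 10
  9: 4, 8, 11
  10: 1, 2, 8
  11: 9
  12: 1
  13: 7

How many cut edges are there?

3

The edges on the cycle 8-1-10-8 are not bridges since each lies on that cycle.
But removing 13-7 disconnects 13 from 7; removing 9-11 disconnects 9 from 11; removing 1-12 disconnects 1 from 12 — these are bridges.
That makes 3 bridges.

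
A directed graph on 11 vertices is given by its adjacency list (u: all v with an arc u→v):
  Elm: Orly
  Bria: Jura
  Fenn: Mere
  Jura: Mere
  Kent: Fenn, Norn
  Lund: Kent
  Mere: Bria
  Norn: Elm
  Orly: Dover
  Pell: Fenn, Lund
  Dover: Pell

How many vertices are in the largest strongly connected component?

{Elm, Kent, Lund, Norn, Orly, Pell, Dover} are all mutually reachable — one SCC of size 7.
{Bria, Jura, Mere} are all mutually reachable — one SCC of size 3.
{Fenn} is an SCC by itself.
The largest has 7 vertices.

7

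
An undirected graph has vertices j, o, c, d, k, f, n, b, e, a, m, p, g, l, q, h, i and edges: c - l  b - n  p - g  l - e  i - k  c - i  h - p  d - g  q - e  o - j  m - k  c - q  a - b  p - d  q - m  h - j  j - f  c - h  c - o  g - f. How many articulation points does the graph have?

2

Removing b increases the component count from 2 to 3, so b is a cut vertex.
Removing c increases the component count from 2 to 3, so c is a cut vertex.
By contrast removing j leaves 2 components; it is not a cut vertex. No other vertex is a cut vertex either.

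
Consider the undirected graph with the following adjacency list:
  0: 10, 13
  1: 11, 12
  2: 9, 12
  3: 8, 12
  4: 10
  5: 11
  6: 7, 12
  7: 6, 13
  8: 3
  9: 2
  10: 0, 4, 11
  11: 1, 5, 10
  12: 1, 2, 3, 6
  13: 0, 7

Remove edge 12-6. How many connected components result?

1

12 and 6 are still connected via 12-1-11-10-0-13-7-6, so the component count stays at 1.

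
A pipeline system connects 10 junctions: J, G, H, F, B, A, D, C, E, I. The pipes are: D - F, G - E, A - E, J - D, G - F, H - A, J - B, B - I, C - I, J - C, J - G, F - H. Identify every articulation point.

Removing J increases the component count from 1 to 2, so J is a cut vertex.
By contrast removing D leaves 1 component; it is not a cut vertex. No other vertex is a cut vertex either.

J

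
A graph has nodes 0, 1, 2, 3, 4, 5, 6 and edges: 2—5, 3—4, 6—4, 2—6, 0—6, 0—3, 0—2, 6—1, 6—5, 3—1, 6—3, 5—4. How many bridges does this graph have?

0

The edges on the cycle 0-2-6-3-0 are not bridges since each lies on that cycle.
Every edge lies on some cycle, so there are no bridges.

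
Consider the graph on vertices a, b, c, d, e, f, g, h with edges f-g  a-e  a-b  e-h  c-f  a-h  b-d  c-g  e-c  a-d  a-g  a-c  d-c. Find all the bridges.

The edges on the cycle a-b-d-a are not bridges since each lies on that cycle.
Every edge lies on some cycle, so there are no bridges.

none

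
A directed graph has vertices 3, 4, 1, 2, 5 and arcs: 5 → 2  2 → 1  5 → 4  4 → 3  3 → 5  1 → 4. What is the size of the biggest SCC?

5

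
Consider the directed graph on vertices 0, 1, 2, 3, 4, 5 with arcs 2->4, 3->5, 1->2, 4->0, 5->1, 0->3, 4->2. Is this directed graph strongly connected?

Yes

From 3 we can reach every vertex (0, 1, 2, 3, 4, 5), and every vertex can reach 3 (0, 1, 2, 3, 4, 5). So the whole graph is one strongly connected component.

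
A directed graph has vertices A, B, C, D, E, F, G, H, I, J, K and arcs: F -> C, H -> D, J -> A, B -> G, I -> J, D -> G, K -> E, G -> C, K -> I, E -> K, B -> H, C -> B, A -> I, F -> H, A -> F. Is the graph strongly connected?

No

There is no directed path from J to E, so the graph is not strongly connected.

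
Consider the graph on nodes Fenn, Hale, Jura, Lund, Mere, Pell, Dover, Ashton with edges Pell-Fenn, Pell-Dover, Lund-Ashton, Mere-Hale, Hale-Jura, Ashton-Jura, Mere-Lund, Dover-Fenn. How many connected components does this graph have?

Starting from Fenn we can reach Fenn, Pell, Dover. That is one component of size 3.
Starting from Hale we can reach Hale, Jura, Lund, Mere, Ashton. That is one component of size 5.
Total: 2 components.

2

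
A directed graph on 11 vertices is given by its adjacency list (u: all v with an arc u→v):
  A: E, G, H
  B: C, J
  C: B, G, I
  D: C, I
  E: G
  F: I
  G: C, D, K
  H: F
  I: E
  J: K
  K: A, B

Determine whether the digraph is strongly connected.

From K we can reach every vertex (A, B, C, D, E, F, G, H, I, J, K), and every vertex can reach K (A, B, C, D, E, F, G, H, I, J, K). So the whole graph is one strongly connected component.

Yes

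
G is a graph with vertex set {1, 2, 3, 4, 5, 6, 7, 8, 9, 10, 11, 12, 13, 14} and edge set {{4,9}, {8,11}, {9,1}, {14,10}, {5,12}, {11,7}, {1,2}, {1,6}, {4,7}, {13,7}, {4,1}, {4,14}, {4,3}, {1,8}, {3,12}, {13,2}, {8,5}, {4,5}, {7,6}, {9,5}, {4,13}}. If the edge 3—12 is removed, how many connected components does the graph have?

1

3 and 12 are still connected via 3-4-5-12, so the component count stays at 1.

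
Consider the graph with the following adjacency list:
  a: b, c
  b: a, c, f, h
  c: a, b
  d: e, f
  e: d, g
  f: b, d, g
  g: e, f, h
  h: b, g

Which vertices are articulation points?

b

Removing b increases the component count from 1 to 2, so b is a cut vertex.
By contrast removing d leaves 1 component; it is not a cut vertex. No other vertex is a cut vertex either.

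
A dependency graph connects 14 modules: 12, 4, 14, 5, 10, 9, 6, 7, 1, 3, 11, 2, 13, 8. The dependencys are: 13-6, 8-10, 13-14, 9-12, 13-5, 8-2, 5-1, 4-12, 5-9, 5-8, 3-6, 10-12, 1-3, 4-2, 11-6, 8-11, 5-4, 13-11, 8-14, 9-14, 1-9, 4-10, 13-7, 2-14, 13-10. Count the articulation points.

Removing 13 increases the component count from 1 to 2, so 13 is a cut vertex.
By contrast removing 6 leaves 1 component; it is not a cut vertex. No other vertex is a cut vertex either.

1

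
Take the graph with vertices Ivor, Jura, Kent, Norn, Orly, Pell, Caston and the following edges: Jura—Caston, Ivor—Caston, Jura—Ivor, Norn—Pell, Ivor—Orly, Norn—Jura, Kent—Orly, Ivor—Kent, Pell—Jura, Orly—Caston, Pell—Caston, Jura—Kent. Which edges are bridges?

none

The edges on the cycle Pell-Jura-Ivor-Caston-Pell are not bridges since each lies on that cycle.
Every edge lies on some cycle, so there are no bridges.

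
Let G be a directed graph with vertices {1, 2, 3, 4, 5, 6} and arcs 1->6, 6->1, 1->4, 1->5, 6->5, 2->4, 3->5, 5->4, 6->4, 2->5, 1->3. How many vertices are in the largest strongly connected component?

2

{1, 6} are all mutually reachable — one SCC of size 2.
{3} is an SCC by itself.
{5} is an SCC by itself.
{2} is an SCC by itself.
{4} is an SCC by itself.
The largest has 2 vertices.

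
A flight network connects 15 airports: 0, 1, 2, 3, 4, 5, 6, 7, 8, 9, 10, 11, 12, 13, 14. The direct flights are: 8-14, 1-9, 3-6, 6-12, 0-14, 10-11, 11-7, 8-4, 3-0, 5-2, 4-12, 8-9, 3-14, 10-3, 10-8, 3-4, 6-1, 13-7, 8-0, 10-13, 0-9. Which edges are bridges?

2-5

The edges on the cycle 3-4-12-6-3 are not bridges since each lies on that cycle.
But removing 5-2 disconnects 5 from 2 — this is a bridge.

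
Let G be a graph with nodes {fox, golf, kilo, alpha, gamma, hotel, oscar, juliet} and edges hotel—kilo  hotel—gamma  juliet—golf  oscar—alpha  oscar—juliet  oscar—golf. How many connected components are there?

3

fox is isolated — a component by itself.
Starting from kilo we can reach kilo, gamma, hotel. That is one component of size 3.
Starting from golf we can reach golf, alpha, oscar, juliet. That is one component of size 4.
Total: 3 components.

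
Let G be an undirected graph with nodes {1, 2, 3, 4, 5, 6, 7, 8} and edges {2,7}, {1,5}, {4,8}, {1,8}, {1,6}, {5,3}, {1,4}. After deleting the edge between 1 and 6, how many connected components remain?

3

Before removal there are 2 components.
1-6 is a bridge — removing it separates 1's side from 6's side.
After removal: 3 components.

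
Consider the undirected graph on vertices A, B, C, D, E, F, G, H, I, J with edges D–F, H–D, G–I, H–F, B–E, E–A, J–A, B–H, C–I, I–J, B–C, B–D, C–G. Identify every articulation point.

B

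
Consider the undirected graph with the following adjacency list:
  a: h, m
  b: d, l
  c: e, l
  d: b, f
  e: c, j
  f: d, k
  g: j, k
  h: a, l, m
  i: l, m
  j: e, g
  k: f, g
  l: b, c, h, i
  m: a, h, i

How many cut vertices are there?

Removing l increases the component count from 1 to 2, so l is a cut vertex.
By contrast removing b leaves 1 component; it is not a cut vertex. No other vertex is a cut vertex either.

1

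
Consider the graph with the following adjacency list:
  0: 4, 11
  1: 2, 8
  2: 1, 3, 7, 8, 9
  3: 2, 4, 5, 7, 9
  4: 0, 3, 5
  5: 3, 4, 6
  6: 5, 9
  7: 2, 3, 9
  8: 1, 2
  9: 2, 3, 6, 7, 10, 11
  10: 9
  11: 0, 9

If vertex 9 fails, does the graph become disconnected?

Yes

Deleting 9 raises the number of components from 1 to 2, so 9 is a cut vertex.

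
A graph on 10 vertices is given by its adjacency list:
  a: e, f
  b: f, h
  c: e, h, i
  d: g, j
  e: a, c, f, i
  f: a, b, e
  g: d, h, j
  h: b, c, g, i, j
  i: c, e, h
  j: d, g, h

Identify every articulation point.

h

Removing h increases the component count from 1 to 2, so h is a cut vertex.
By contrast removing f leaves 1 component; it is not a cut vertex. No other vertex is a cut vertex either.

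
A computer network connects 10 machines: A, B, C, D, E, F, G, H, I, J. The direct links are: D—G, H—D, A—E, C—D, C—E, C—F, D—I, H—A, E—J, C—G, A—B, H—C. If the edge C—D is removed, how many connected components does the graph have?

1

C and D are still connected via C-H-D, so the component count stays at 1.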